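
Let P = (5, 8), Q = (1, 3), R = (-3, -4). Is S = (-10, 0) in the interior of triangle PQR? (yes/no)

no

Barycentric coordinates of S: (-65/8, 29/2, -43/8).
The three coordinates are negative, positive, negative; a point is interior exactly when all three are positive.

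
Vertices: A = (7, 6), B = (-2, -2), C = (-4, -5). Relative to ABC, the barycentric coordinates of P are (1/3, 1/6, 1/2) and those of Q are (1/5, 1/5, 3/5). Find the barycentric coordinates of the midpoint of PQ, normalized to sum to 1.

Since both coordinate triples sum to 1, the midpoint's barycentrics are the componentwise average.
(1/3+1/5)/2 = 4/15; similarly 11/60 and 11/20.

(4/15, 11/60, 11/20)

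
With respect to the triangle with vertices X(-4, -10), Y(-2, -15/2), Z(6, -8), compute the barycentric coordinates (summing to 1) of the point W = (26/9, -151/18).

Signed area of the reference triangle: [XYZ] = ½·((-4)·(-15/2−(-8)) + (-2)·(-8−(-10)) + 6·(-10−(-15/2))) = ½·(-2 − 4 − 15) = -21/2.
[WYZ] = ½·((26/9)·(-15/2−(-8)) + (-2)·(-8−(-151/18)) + 6·(-151/18−(-15/2))) = ½·(13/9 − 7/9 − 16/3) = -7/3, so the X-coordinate is (-7/3)/(-21/2) = 2/9.
[XWZ] = ½·((-4)·(-151/18−(-8)) + (26/9)·(-8−(-10)) + 6·(-10−(-151/18))) = ½·(14/9 + 52/9 − 29/3) = -7/6, so the Y-coordinate is 1/9.
[XYW] = ½·((-4)·(-15/2−(-151/18)) + (-2)·(-151/18−(-10)) + (26/9)·(-10−(-15/2))) = ½·(-32/9 − 29/9 − 65/9) = -7, so the Z-coordinate is 2/3.
Check: 2/9 + 1/9 + 2/3 = 1.

(2/9, 1/9, 2/3)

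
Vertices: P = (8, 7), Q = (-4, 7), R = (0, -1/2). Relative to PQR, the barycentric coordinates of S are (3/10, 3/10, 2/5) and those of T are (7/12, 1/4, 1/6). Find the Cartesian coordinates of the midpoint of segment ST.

(73/30, 39/8)

Barycentric coordinates of the midpoint are the average: (53/120, 11/40, 17/60).
Converting: (53/120)·P + (11/40)·Q + (17/60)·R = (73/30, 39/8).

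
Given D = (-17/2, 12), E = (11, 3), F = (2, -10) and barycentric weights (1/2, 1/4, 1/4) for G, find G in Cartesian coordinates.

(-1, 17/4)

G = (1/2)·D + (1/4)·E + (1/4)·F.
x-coordinate: (1/2)·(-17/2) + (1/4)·11 + (1/4)·2 = -1.
y-coordinate: (1/2)·12 + (1/4)·3 + (1/4)·(-10) = 17/4.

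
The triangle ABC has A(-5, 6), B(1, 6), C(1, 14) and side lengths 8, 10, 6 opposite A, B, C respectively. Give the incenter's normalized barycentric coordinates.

(1/3, 5/12, 1/4)

The incenter has barycentric coordinates proportional to the opposite side lengths: (8 : 10 : 6).
Normalizing by 8+10+6 = 24 gives (1/3, 5/12, 1/4).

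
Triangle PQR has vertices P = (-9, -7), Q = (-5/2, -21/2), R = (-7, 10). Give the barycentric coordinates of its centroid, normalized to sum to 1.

The centroid is the average of the vertices, so each weight is 1/3.

(1/3, 1/3, 1/3)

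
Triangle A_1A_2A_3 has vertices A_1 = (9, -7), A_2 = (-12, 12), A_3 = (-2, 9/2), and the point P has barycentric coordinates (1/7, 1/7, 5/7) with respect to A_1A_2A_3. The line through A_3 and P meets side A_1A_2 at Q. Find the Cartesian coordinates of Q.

(-3/2, 5/2)

Line A_3P meets A_1A_2 where the A_3-coordinate vanishes; zeroing P's A_3-weight and renormalizing leaves A_1, A_2-weights 1/7 : 1/7 → (1/2, 1/2).
So Q = (1/2)·A_1 + (1/2)·A_2 = (-3/2, 5/2).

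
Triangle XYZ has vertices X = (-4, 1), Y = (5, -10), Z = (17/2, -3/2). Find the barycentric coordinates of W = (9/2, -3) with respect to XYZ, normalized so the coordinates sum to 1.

Signed area of the reference triangle: [XYZ] = ½·((-4)·(-10−(-3/2)) + 5·(-3/2−1) + (17/2)·(1−(-10))) = ½·(34 − 25/2 + 187/2) = 115/2.
[WYZ] = ½·((9/2)·(-10−(-3/2)) + 5·(-3/2−(-3)) + (17/2)·(-3−(-10))) = ½·(-153/4 + 15/2 + 119/2) = 115/8, so the X-coordinate is (115/8)/(115/2) = 1/4.
[XWZ] = ½·((-4)·(-3−(-3/2)) + (9/2)·(-3/2−1) + (17/2)·(1−(-3))) = ½·(6 − 45/4 + 34) = 115/8, so the Y-coordinate is 1/4.
[XYW] = ½·((-4)·(-10−(-3)) + 5·(-3−1) + (9/2)·(1−(-10))) = ½·(28 − 20 + 99/2) = 115/4, so the Z-coordinate is 1/2.

(1/4, 1/4, 1/2)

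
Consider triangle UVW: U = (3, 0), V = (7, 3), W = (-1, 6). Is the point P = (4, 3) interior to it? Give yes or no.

yes

Barycentric coordinates of P: (1/4, 1/2, 1/4).
The three coordinates are positive, positive, positive; a point is interior exactly when all three are positive.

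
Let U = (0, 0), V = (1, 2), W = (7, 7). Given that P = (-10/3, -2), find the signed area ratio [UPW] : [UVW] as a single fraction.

[UVW] = ½·(0·(2−7) + 1·(7−0) + 7·(0−2)) = ½·(0 + 7 − 14) = -7/2.
[UPW] = ½·(0·(-2−7) + (-10/3)·(7−0) + 7·(0−(-2))) = ½·(0 − 70/3 + 14) = -14/3, so the ratio is (-14/3)/(-7/2) = 4/3.

4/3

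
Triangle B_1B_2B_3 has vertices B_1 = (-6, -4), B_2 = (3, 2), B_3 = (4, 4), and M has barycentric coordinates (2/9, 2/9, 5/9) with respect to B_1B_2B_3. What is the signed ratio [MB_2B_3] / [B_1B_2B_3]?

The signed ratio [MB_2B_3]/[B_1B_2B_3] equals the barycentric coordinate of M at vertex B_1, which is 2/9.

2/9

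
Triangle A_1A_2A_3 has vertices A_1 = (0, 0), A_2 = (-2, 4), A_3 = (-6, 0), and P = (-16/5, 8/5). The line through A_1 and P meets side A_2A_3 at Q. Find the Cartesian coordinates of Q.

(-4, 2)

Barycentric coordinates of P with respect to A_1A_2A_3: (1/5, 2/5, 2/5).
On side A_2A_3 the A_1-coordinate is zero; dropping P's A_1-weight 1/5 and renormalizing the remaining 2/5 : 2/5 gives weights 1/2, 1/2 on A_2, A_3.
Q = (1/2)·(-2, 4) + (1/2)·(-6, 0) = (-4, 2).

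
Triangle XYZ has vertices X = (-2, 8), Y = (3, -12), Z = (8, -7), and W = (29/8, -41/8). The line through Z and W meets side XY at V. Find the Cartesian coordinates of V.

Barycentric coordinates of W with respect to XYZ: (1/4, 3/8, 3/8).
On side XY the Z-coordinate is zero; dropping W's Z-weight 3/8 and renormalizing the remaining 1/4 : 3/8 gives weights 2/5, 3/5 on X, Y.
V = (2/5)·(-2, 8) + (3/5)·(3, -12) = (1, -4).

(1, -4)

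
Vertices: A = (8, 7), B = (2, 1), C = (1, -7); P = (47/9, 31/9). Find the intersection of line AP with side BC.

Barycentric coordinates of P with respect to ABC: (5/9, 1/3, 1/9).
On side BC the A-coordinate is zero; dropping P's A-weight 5/9 and renormalizing the remaining 1/3 : 1/9 gives weights 3/4, 1/4 on B, C.
Q = (3/4)·(2, 1) + (1/4)·(1, -7) = (7/4, -1).

(7/4, -1)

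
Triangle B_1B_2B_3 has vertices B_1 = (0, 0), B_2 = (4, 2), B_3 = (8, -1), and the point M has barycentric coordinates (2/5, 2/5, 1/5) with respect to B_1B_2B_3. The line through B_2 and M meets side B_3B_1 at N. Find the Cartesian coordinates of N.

(8/3, -1/3)

Line B_2M meets B_3B_1 where the B_2-coordinate vanishes; zeroing M's B_2-weight and renormalizing leaves B_3, B_1-weights 1/5 : 2/5 → (1/3, 2/3).
So N = (1/3)·B_3 + (2/3)·B_1 = (8/3, -1/3).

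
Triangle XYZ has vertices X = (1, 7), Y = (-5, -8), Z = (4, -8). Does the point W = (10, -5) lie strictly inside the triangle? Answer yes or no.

Barycentric coordinates of W: (1/5, -11/15, 23/15).
The three coordinates are positive, negative, positive; a point is interior exactly when all three are positive.

no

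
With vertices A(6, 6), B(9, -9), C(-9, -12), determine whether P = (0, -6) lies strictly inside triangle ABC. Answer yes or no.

yes

Barycentric coordinates of P: (9/31, 8/31, 14/31).
The three coordinates are positive, positive, positive; a point is interior exactly when all three are positive.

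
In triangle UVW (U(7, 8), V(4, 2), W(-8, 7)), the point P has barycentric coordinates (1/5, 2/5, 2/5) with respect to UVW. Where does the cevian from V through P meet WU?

Line VP meets WU where the V-coordinate vanishes; zeroing P's V-weight and renormalizing leaves W, U-weights 2/5 : 1/5 → (2/3, 1/3).
So Q = (2/3)·W + (1/3)·U = (-3, 22/3).

(-3, 22/3)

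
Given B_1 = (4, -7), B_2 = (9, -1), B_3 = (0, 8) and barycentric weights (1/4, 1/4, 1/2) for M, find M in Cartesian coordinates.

M = (1/4)·B_1 + (1/4)·B_2 + (1/2)·B_3.
x-coordinate: (1/4)·4 + (1/4)·9 + (1/2)·0 = 13/4.
y-coordinate: (1/4)·(-7) + (1/4)·(-1) + (1/2)·8 = 2.

(13/4, 2)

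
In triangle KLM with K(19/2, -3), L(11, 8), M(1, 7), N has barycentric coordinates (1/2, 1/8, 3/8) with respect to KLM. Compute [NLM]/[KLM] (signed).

1/2

The signed ratio [NLM]/[KLM] equals the barycentric coordinate of N at vertex K, which is 1/2.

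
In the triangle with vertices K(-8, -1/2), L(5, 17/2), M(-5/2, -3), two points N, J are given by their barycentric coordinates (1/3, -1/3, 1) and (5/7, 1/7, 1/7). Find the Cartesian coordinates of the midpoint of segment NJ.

Barycentric coordinates of the midpoint are the average: (11/21, -2/21, 4/7).
Converting: (11/21)·K + (-2/21)·L + (4/7)·M = (-128/21, -39/14).

(-128/21, -39/14)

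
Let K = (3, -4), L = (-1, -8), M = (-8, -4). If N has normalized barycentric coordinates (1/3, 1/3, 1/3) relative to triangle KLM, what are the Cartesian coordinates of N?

(-2, -16/3)

N = (1/3)·K + (1/3)·L + (1/3)·M.
x-coordinate: (1/3)·3 + (1/3)·(-1) + (1/3)·(-8) = -2.
y-coordinate: (1/3)·(-4) + (1/3)·(-8) + (1/3)·(-4) = -16/3.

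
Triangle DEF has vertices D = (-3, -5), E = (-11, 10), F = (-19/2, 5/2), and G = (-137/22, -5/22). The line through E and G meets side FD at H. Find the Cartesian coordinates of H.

Barycentric coordinates of G with respect to DEF: (6/11, 2/11, 3/11).
On side FD the E-coordinate is zero; dropping G's E-weight 2/11 and renormalizing the remaining 3/11 : 6/11 gives weights 1/3, 2/3 on F, D.
H = (1/3)·(-19/2, 5/2) + (2/3)·(-3, -5) = (-31/6, -5/2).

(-31/6, -5/2)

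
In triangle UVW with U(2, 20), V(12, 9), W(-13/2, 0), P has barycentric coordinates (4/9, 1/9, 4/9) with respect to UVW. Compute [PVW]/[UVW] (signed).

4/9

The signed ratio [PVW]/[UVW] equals the barycentric coordinate of P at vertex U, which is 4/9.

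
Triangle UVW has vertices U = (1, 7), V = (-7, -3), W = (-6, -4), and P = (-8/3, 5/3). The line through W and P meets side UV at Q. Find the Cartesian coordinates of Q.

(-1, 9/2)

Barycentric coordinates of P with respect to UVW: (1/2, 1/6, 1/3).
On side UV the W-coordinate is zero; dropping P's W-weight 1/3 and renormalizing the remaining 1/2 : 1/6 gives weights 3/4, 1/4 on U, V.
Q = (3/4)·(1, 7) + (1/4)·(-7, -3) = (-1, 9/2).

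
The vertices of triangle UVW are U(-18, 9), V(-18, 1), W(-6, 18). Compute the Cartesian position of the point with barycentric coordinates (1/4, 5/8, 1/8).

P = (1/4)·U + (5/8)·V + (1/8)·W.
x-coordinate: (1/4)·(-18) + (5/8)·(-18) + (1/8)·(-6) = -33/2.
y-coordinate: (1/4)·9 + (5/8)·1 + (1/8)·18 = 41/8.

(-33/2, 41/8)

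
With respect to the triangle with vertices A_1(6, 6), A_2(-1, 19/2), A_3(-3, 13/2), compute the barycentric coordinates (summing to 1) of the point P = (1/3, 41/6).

Signed area of the reference triangle: [A_1A_2A_3] = ½·(6·(19/2−(13/2)) + (-1)·(13/2−6) + (-3)·(6−(19/2))) = ½·(18 − 1/2 + 21/2) = 14.
[PA_2A_3] = ½·((1/3)·(19/2−(13/2)) + (-1)·(13/2−(41/6)) + (-3)·(41/6−(19/2))) = ½·(1 + 1/3 + 8) = 14/3, so the A_1-coordinate is (14/3)/14 = 1/3.
[A_1PA_3] = ½·(6·(41/6−(13/2)) + (1/3)·(13/2−6) + (-3)·(6−(41/6))) = ½·(2 + 1/6 + 5/2) = 7/3, so the A_2-coordinate is 1/6.
[A_1A_2P] = ½·(6·(19/2−(41/6)) + (-1)·(41/6−6) + (1/3)·(6−(19/2))) = ½·(16 − 5/6 − 7/6) = 7, so the A_3-coordinate is 1/2.

(1/3, 1/6, 1/2)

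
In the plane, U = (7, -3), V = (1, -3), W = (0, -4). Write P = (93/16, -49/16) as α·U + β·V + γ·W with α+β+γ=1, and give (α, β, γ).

Signed area of the reference triangle: [UVW] = ½·(7·(-3−(-4)) + 1·(-4−(-3)) + 0·(-3−(-3))) = ½·(7 − 1 + 0) = 3.
[PVW] = ½·((93/16)·(-3−(-4)) + 1·(-4−(-49/16)) + 0·(-49/16−(-3))) = ½·(93/16 − 15/16 + 0) = 39/16, so the U-coordinate is (39/16)/3 = 13/16.
[UPW] = ½·(7·(-49/16−(-4)) + (93/16)·(-4−(-3)) + 0·(-3−(-49/16))) = ½·(105/16 − 93/16 + 0) = 3/8, so the V-coordinate is 1/8.
[UVP] = ½·(7·(-3−(-49/16)) + 1·(-49/16−(-3)) + (93/16)·(-3−(-3))) = ½·(7/16 − 1/16 + 0) = 3/16, so the W-coordinate is 1/16.
Check: 13/16 + 1/8 + 1/16 = 1.

(13/16, 1/8, 1/16)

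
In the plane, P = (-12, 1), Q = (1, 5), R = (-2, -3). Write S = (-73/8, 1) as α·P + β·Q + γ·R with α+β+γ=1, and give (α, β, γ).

Signed area of the reference triangle: [PQR] = ½·((-12)·(5−(-3)) + 1·(-3−1) + (-2)·(1−5)) = ½·(-96 − 4 + 8) = -46.
[SQR] = ½·((-73/8)·(5−(-3)) + 1·(-3−1) + (-2)·(1−5)) = ½·(-73 − 4 + 8) = -69/2, so the P-coordinate is (-69/2)/(-46) = 3/4.
[PSR] = ½·((-12)·(1−(-3)) + (-73/8)·(-3−1) + (-2)·(1−1)) = ½·(-48 + 73/2 + 0) = -23/4, so the Q-coordinate is 1/8.
[PQS] = ½·((-12)·(5−1) + 1·(1−1) + (-73/8)·(1−5)) = ½·(-48 + 0 + 73/2) = -23/4, so the R-coordinate is 1/8.

(3/4, 1/8, 1/8)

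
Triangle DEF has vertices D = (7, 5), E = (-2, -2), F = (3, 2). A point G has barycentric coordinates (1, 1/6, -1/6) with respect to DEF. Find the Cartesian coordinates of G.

(37/6, 13/3)

G = 1·D + (1/6)·E + (-1/6)·F.
x-coordinate: 1·7 + (1/6)·(-2) + (-1/6)·3 = 37/6.
y-coordinate: 1·5 + (1/6)·(-2) + (-1/6)·2 = 13/3.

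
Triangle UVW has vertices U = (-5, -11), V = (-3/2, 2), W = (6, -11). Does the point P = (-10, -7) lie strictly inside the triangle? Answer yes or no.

Barycentric coordinates of P: (178/143, 4/13, -79/143).
The three coordinates are positive, positive, negative; a point is interior exactly when all three are positive.

no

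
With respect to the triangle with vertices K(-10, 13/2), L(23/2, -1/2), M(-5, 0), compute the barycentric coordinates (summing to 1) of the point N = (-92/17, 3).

(8/17, 2/17, 7/17)

Signed area of the reference triangle: [KLM] = ½·((-10)·(-1/2−0) + (23/2)·(0−(13/2)) + (-5)·(13/2−(-1/2))) = ½·(5 − 299/4 − 35) = -419/8.
[NLM] = ½·((-92/17)·(-1/2−0) + (23/2)·(0−3) + (-5)·(3−(-1/2))) = ½·(46/17 − 69/2 − 35/2) = -419/17, so the K-coordinate is (-419/17)/(-419/8) = 8/17.
[KNM] = ½·((-10)·(3−0) + (-92/17)·(0−(13/2)) + (-5)·(13/2−3)) = ½·(-30 + 598/17 − 35/2) = -419/68, so the L-coordinate is 2/17.
[KLN] = ½·((-10)·(-1/2−3) + (23/2)·(3−(13/2)) + (-92/17)·(13/2−(-1/2))) = ½·(35 − 161/4 − 644/17) = -2933/136, so the M-coordinate is 7/17.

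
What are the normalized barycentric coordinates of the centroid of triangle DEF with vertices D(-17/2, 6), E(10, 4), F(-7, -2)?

The centroid is the average of the vertices, so each weight is 1/3.

(1/3, 1/3, 1/3)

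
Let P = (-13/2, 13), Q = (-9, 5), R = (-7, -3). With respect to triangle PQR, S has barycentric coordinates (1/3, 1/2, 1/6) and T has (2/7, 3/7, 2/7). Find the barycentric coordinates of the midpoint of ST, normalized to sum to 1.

(13/42, 13/28, 19/84)

Since both coordinate triples sum to 1, the midpoint's barycentrics are the componentwise average.
(1/3+2/7)/2 = 13/42; similarly 13/28 and 19/84.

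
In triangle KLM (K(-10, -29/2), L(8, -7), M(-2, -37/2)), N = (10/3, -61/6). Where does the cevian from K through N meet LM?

(6, -93/10)

Barycentric coordinates of N with respect to KLM: (1/6, 2/3, 1/6).
On side LM the K-coordinate is zero; dropping N's K-weight 1/6 and renormalizing the remaining 2/3 : 1/6 gives weights 4/5, 1/5 on L, M.
J = (4/5)·(8, -7) + (1/5)·(-2, -37/2) = (6, -93/10).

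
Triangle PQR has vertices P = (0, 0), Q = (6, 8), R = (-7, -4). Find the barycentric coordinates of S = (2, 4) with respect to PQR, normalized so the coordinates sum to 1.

Signed area of the reference triangle: [PQR] = ½·(0·(8−(-4)) + 6·(-4−0) + (-7)·(0−8)) = ½·(0 − 24 + 56) = 16.
[SQR] = ½·(2·(8−(-4)) + 6·(-4−4) + (-7)·(4−8)) = ½·(24 − 48 + 28) = 2, so the P-coordinate is 2/16 = 1/8.
[PSR] = ½·(0·(4−(-4)) + 2·(-4−0) + (-7)·(0−4)) = ½·(0 − 8 + 28) = 10, so the Q-coordinate is 5/8.
[PQS] = ½·(0·(8−4) + 6·(4−0) + 2·(0−8)) = ½·(0 + 24 − 16) = 4, so the R-coordinate is 1/4.

(1/8, 5/8, 1/4)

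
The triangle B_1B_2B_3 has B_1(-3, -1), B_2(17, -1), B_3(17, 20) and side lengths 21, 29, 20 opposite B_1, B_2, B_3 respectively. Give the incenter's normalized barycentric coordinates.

The incenter has barycentric coordinates proportional to the opposite side lengths: (21 : 29 : 20).
Normalizing by 21+29+20 = 70 gives (3/10, 29/70, 2/7).

(3/10, 29/70, 2/7)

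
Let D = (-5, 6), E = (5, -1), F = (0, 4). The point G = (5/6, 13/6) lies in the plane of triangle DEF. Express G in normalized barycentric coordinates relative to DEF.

Signed area of the reference triangle: [DEF] = ½·((-5)·(-1−4) + 5·(4−6) + 0·(6−(-1))) = ½·(25 − 10 + 0) = 15/2.
[GEF] = ½·((5/6)·(-1−4) + 5·(4−(13/6)) + 0·(13/6−(-1))) = ½·(-25/6 + 55/6 + 0) = 5/2, so the D-coordinate is (5/2)/(15/2) = 1/3.
[DGF] = ½·((-5)·(13/6−4) + (5/6)·(4−6) + 0·(6−(13/6))) = ½·(55/6 − 5/3 + 0) = 15/4, so the E-coordinate is 1/2.
[DEG] = ½·((-5)·(-1−(13/6)) + 5·(13/6−6) + (5/6)·(6−(-1))) = ½·(95/6 − 115/6 + 35/6) = 5/4, so the F-coordinate is 1/6.

(1/3, 1/2, 1/6)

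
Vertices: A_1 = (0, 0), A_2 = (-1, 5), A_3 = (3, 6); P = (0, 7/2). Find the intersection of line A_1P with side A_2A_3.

Barycentric coordinates of P with respect to A_1A_2A_3: (1/3, 1/2, 1/6).
On side A_2A_3 the A_1-coordinate is zero; dropping P's A_1-weight 1/3 and renormalizing the remaining 1/2 : 1/6 gives weights 3/4, 1/4 on A_2, A_3.
Q = (3/4)·(-1, 5) + (1/4)·(3, 6) = (0, 21/4).

(0, 21/4)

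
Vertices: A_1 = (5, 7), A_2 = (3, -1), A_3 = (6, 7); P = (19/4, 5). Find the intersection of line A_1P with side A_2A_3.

(9/2, 3)

Barycentric coordinates of P with respect to A_1A_2A_3: (1/2, 1/4, 1/4).
On side A_2A_3 the A_1-coordinate is zero; dropping P's A_1-weight 1/2 and renormalizing the remaining 1/4 : 1/4 gives weights 1/2, 1/2 on A_2, A_3.
Q = (1/2)·(3, -1) + (1/2)·(6, 7) = (9/2, 3).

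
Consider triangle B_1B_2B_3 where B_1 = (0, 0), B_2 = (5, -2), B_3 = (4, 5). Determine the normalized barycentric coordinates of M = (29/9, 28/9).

(2/9, 1/9, 2/3)

Signed area of the reference triangle: [B_1B_2B_3] = ½·(0·(-2−5) + 5·(5−0) + 4·(0−(-2))) = ½·(0 + 25 + 8) = 33/2.
[MB_2B_3] = ½·((29/9)·(-2−5) + 5·(5−(28/9)) + 4·(28/9−(-2))) = ½·(-203/9 + 85/9 + 184/9) = 11/3, so the B_1-coordinate is (11/3)/(33/2) = 2/9.
[B_1MB_3] = ½·(0·(28/9−5) + (29/9)·(5−0) + 4·(0−(28/9))) = ½·(0 + 145/9 − 112/9) = 11/6, so the B_2-coordinate is 1/9.
[B_1B_2M] = ½·(0·(-2−(28/9)) + 5·(28/9−0) + (29/9)·(0−(-2))) = ½·(0 + 140/9 + 58/9) = 11, so the B_3-coordinate is 2/3.
Check: 2/9 + 1/9 + 2/3 = 1.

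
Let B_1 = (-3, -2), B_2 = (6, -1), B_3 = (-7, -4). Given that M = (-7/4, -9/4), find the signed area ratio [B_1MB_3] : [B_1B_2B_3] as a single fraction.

[B_1B_2B_3] = ½·((-3)·(-1−(-4)) + 6·(-4−(-2)) + (-7)·(-2−(-1))) = ½·(-9 − 12 + 7) = -7.
[B_1MB_3] = ½·((-3)·(-9/4−(-4)) + (-7/4)·(-4−(-2)) + (-7)·(-2−(-9/4))) = ½·(-21/4 + 7/2 − 7/4) = -7/4, so the ratio is (-7/4)/(-7) = 1/4.

1/4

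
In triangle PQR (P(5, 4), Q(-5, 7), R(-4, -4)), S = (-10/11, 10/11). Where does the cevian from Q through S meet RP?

Barycentric coordinates of S with respect to PQR: (4/11, 2/11, 5/11).
On side RP the Q-coordinate is zero; dropping S's Q-weight 2/11 and renormalizing the remaining 5/11 : 4/11 gives weights 5/9, 4/9 on R, P.
T = (5/9)·(-4, -4) + (4/9)·(5, 4) = (0, -4/9).

(0, -4/9)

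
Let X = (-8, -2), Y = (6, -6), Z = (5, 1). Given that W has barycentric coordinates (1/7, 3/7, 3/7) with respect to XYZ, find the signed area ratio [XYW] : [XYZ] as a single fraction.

The signed ratio [XYW]/[XYZ] equals the barycentric coordinate of W at vertex Z, which is 3/7.

3/7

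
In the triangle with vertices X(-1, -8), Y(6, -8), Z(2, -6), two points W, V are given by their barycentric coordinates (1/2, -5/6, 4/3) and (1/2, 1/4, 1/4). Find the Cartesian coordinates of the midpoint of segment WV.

Barycentric coordinates of the midpoint are the average: (1/2, -7/24, 19/24).
Converting: (1/2)·X + (-7/24)·Y + (19/24)·Z = (-2/3, -77/12).

(-2/3, -77/12)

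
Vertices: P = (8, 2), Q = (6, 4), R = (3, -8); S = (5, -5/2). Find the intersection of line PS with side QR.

Barycentric coordinates of S with respect to PQR: (1/4, 1/4, 1/2).
On side QR the P-coordinate is zero; dropping S's P-weight 1/4 and renormalizing the remaining 1/4 : 1/2 gives weights 1/3, 2/3 on Q, R.
T = (1/3)·(6, 4) + (2/3)·(3, -8) = (4, -4).

(4, -4)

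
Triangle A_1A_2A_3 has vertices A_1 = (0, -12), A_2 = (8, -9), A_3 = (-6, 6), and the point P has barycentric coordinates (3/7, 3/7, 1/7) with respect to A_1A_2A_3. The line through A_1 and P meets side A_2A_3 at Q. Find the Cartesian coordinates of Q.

Line A_1P meets A_2A_3 where the A_1-coordinate vanishes; zeroing P's A_1-weight and renormalizing leaves A_2, A_3-weights 3/7 : 1/7 → (3/4, 1/4).
So Q = (3/4)·A_2 + (1/4)·A_3 = (9/2, -21/4).

(9/2, -21/4)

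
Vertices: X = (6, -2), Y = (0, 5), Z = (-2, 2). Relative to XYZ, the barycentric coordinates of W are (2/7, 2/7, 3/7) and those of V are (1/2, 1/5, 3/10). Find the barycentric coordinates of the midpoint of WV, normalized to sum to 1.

Since both coordinate triples sum to 1, the midpoint's barycentrics are the componentwise average.
(2/7+1/2)/2 = 11/28; similarly 17/70 and 51/140.

(11/28, 17/70, 51/140)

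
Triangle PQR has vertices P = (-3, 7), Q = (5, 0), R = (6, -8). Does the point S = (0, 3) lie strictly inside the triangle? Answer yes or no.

yes

Barycentric coordinates of S: (37/57, 3/19, 11/57).
The three coordinates are positive, positive, positive; a point is interior exactly when all three are positive.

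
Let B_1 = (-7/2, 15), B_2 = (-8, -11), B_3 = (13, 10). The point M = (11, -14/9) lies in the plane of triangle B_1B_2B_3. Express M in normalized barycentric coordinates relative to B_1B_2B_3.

(-4/9, 4/9, 1)

Signed area of the reference triangle: [B_1B_2B_3] = ½·((-7/2)·(-11−10) + (-8)·(10−15) + 13·(15−(-11))) = ½·(147/2 + 40 + 338) = 903/4.
[MB_2B_3] = ½·(11·(-11−10) + (-8)·(10−(-14/9)) + 13·(-14/9−(-11))) = ½·(-231 − 832/9 + 1105/9) = -301/3, so the B_1-coordinate is (-301/3)/(903/4) = -4/9.
[B_1MB_3] = ½·((-7/2)·(-14/9−10) + 11·(10−15) + 13·(15−(-14/9))) = ½·(364/9 − 55 + 1937/9) = 301/3, so the B_2-coordinate is 4/9.
[B_1B_2M] = ½·((-7/2)·(-11−(-14/9)) + (-8)·(-14/9−15) + 11·(15−(-11))) = ½·(595/18 + 1192/9 + 286) = 903/4, so the B_3-coordinate is 1.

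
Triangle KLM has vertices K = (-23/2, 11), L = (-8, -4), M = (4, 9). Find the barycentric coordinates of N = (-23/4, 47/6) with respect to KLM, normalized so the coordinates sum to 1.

(1/2, 1/6, 1/3)

Signed area of the reference triangle: [KLM] = ½·((-23/2)·(-4−9) + (-8)·(9−11) + 4·(11−(-4))) = ½·(299/2 + 16 + 60) = 451/4.
[NLM] = ½·((-23/4)·(-4−9) + (-8)·(9−(47/6)) + 4·(47/6−(-4))) = ½·(299/4 − 28/3 + 142/3) = 451/8, so the K-coordinate is (451/8)/(451/4) = 1/2.
[KNM] = ½·((-23/2)·(47/6−9) + (-23/4)·(9−11) + 4·(11−(47/6))) = ½·(161/12 + 23/2 + 38/3) = 451/24, so the L-coordinate is 1/6.
[KLN] = ½·((-23/2)·(-4−(47/6)) + (-8)·(47/6−11) + (-23/4)·(11−(-4))) = ½·(1633/12 + 76/3 − 345/4) = 451/12, so the M-coordinate is 1/3.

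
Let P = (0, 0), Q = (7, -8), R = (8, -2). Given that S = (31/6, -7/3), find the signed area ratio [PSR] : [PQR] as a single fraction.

[PQR] = ½·(0·(-8−(-2)) + 7·(-2−0) + 8·(0−(-8))) = ½·(0 − 14 + 64) = 25.
[PSR] = ½·(0·(-7/3−(-2)) + (31/6)·(-2−0) + 8·(0−(-7/3))) = ½·(0 − 31/3 + 56/3) = 25/6, so the ratio is (25/6)/25 = 1/6.

1/6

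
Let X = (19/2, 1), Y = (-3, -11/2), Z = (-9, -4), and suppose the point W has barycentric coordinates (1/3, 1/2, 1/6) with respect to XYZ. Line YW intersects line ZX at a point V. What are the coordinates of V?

Line YW meets ZX where the Y-coordinate vanishes; zeroing W's Y-weight and renormalizing leaves Z, X-weights 1/6 : 1/3 → (1/3, 2/3).
So V = (1/3)·Z + (2/3)·X = (10/3, -2/3).

(10/3, -2/3)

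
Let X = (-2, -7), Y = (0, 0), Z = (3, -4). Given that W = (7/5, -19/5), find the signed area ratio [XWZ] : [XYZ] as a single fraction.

1/5

[XYZ] = ½·((-2)·(0−(-4)) + 0·(-4−(-7)) + 3·(-7−0)) = ½·(-8 + 0 − 21) = -29/2.
[XWZ] = ½·((-2)·(-19/5−(-4)) + (7/5)·(-4−(-7)) + 3·(-7−(-19/5))) = ½·(-2/5 + 21/5 − 48/5) = -29/10, so the ratio is (-29/10)/(-29/2) = 1/5.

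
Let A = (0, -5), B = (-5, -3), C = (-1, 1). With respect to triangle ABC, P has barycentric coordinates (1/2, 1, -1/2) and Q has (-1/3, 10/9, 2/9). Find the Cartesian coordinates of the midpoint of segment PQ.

Barycentric coordinates of the midpoint are the average: (1/12, 19/18, -5/36).
Converting: (1/12)·A + (19/18)·B + (-5/36)·C = (-185/36, -67/18).

(-185/36, -67/18)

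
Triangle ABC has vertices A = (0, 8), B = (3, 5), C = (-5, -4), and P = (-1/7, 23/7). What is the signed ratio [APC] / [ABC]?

3/7

[ABC] = ½·(0·(5−(-4)) + 3·(-4−8) + (-5)·(8−5)) = ½·(0 − 36 − 15) = -51/2.
[APC] = ½·(0·(23/7−(-4)) + (-1/7)·(-4−8) + (-5)·(8−(23/7))) = ½·(0 + 12/7 − 165/7) = -153/14, so the ratio is (-153/14)/(-51/2) = 3/7.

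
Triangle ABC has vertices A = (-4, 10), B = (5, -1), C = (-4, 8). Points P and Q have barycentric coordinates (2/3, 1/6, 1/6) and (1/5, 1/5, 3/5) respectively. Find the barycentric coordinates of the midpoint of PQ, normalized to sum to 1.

(13/30, 11/60, 23/60)

Since both coordinate triples sum to 1, the midpoint's barycentrics are the componentwise average.
(2/3+1/5)/2 = 13/30; similarly 11/60 and 23/60.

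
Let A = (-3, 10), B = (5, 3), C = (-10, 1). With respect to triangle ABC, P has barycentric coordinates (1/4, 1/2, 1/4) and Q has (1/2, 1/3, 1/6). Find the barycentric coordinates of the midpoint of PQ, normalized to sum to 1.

Since both coordinate triples sum to 1, the midpoint's barycentrics are the componentwise average.
(1/4+1/2)/2 = 3/8; similarly 5/12 and 5/24.

(3/8, 5/12, 5/24)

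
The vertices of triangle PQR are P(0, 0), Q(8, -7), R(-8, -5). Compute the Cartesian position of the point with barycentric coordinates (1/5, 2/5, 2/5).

S = (1/5)·P + (2/5)·Q + (2/5)·R.
x-coordinate: (1/5)·0 + (2/5)·8 + (2/5)·(-8) = 0.
y-coordinate: (1/5)·0 + (2/5)·(-7) + (2/5)·(-5) = -24/5.

(0, -24/5)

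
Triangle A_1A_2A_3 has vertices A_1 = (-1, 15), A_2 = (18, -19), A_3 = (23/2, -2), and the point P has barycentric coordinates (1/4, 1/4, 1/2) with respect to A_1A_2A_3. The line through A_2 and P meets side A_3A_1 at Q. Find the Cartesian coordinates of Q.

Line A_2P meets A_3A_1 where the A_2-coordinate vanishes; zeroing P's A_2-weight and renormalizing leaves A_3, A_1-weights 1/2 : 1/4 → (2/3, 1/3).
So Q = (2/3)·A_3 + (1/3)·A_1 = (22/3, 11/3).

(22/3, 11/3)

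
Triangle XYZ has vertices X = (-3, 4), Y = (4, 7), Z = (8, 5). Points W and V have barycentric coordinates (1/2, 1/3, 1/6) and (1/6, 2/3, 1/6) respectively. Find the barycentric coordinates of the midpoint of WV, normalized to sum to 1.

(1/3, 1/2, 1/6)

Since both coordinate triples sum to 1, the midpoint's barycentrics are the componentwise average.
(1/2+1/6)/2 = 1/3; similarly 1/2 and 1/6.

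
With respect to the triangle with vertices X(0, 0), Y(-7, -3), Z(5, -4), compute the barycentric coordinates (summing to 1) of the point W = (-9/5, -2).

Signed area of the reference triangle: [XYZ] = ½·(0·(-3−(-4)) + (-7)·(-4−0) + 5·(0−(-3))) = ½·(0 + 28 + 15) = 43/2.
[WYZ] = ½·((-9/5)·(-3−(-4)) + (-7)·(-4−(-2)) + 5·(-2−(-3))) = ½·(-9/5 + 14 + 5) = 43/5, so the X-coordinate is (43/5)/(43/2) = 2/5.
[XWZ] = ½·(0·(-2−(-4)) + (-9/5)·(-4−0) + 5·(0−(-2))) = ½·(0 + 36/5 + 10) = 43/5, so the Y-coordinate is 2/5.
[XYW] = ½·(0·(-3−(-2)) + (-7)·(-2−0) + (-9/5)·(0−(-3))) = ½·(0 + 14 − 27/5) = 43/10, so the Z-coordinate is 1/5.
Check: 2/5 + 2/5 + 1/5 = 1.

(2/5, 2/5, 1/5)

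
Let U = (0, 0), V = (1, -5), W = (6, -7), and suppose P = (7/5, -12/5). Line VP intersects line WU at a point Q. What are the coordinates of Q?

(3/2, -7/4)

Barycentric coordinates of P with respect to UVW: (3/5, 1/5, 1/5).
On side WU the V-coordinate is zero; dropping P's V-weight 1/5 and renormalizing the remaining 1/5 : 3/5 gives weights 1/4, 3/4 on W, U.
Q = (1/4)·(6, -7) + (3/4)·(0, 0) = (3/2, -7/4).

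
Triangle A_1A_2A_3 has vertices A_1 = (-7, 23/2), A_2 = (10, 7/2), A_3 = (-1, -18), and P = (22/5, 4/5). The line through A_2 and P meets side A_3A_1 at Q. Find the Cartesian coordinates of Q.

(-4, -13/4)

Barycentric coordinates of P with respect to A_1A_2A_3: (1/5, 3/5, 1/5).
On side A_3A_1 the A_2-coordinate is zero; dropping P's A_2-weight 3/5 and renormalizing the remaining 1/5 : 1/5 gives weights 1/2, 1/2 on A_3, A_1.
Q = (1/2)·(-1, -18) + (1/2)·(-7, 23/2) = (-4, -13/4).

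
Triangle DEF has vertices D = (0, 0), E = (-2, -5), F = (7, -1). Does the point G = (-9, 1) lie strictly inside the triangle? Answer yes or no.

no

Barycentric coordinates of G: (82/37, 2/37, -47/37).
The three coordinates are positive, positive, negative; a point is interior exactly when all three are positive.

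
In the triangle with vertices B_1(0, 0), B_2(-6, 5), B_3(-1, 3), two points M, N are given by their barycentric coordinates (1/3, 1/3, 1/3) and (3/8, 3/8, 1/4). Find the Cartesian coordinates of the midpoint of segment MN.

Barycentric coordinates of the midpoint are the average: (17/48, 17/48, 7/24).
Converting: (17/48)·B_1 + (17/48)·B_2 + (7/24)·B_3 = (-29/12, 127/48).

(-29/12, 127/48)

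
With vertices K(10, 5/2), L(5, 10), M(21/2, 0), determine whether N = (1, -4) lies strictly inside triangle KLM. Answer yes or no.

no

Barycentric coordinates of N: (-468/35, 103/35, 80/7).
The three coordinates are negative, positive, positive; a point is interior exactly when all three are positive.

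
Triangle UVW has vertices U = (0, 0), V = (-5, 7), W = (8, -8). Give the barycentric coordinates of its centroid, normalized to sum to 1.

(1/3, 1/3, 1/3)

The centroid is the average of the vertices, so each weight is 1/3.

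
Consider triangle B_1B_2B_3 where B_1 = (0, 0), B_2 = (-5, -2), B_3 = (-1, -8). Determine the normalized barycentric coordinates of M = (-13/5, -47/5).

(-2/5, 3/10, 11/10)

Signed area of the reference triangle: [B_1B_2B_3] = ½·(0·(-2−(-8)) + (-5)·(-8−0) + (-1)·(0−(-2))) = ½·(0 + 40 − 2) = 19.
[MB_2B_3] = ½·((-13/5)·(-2−(-8)) + (-5)·(-8−(-47/5)) + (-1)·(-47/5−(-2))) = ½·(-78/5 − 7 + 37/5) = -38/5, so the B_1-coordinate is (-38/5)/19 = -2/5.
[B_1MB_3] = ½·(0·(-47/5−(-8)) + (-13/5)·(-8−0) + (-1)·(0−(-47/5))) = ½·(0 + 104/5 − 47/5) = 57/10, so the B_2-coordinate is 3/10.
[B_1B_2M] = ½·(0·(-2−(-47/5)) + (-5)·(-47/5−0) + (-13/5)·(0−(-2))) = ½·(0 + 47 − 26/5) = 209/10, so the B_3-coordinate is 11/10.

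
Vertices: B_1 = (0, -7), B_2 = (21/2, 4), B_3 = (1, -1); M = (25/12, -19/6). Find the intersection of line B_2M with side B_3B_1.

(2/5, -23/5)

Barycentric coordinates of M with respect to B_1B_2B_3: (1/2, 1/6, 1/3).
On side B_3B_1 the B_2-coordinate is zero; dropping M's B_2-weight 1/6 and renormalizing the remaining 1/3 : 1/2 gives weights 2/5, 3/5 on B_3, B_1.
N = (2/5)·(1, -1) + (3/5)·(0, -7) = (2/5, -23/5).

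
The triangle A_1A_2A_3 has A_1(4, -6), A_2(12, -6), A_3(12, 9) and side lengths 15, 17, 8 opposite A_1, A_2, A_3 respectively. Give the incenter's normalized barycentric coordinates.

The incenter has barycentric coordinates proportional to the opposite side lengths: (15 : 17 : 8).
Normalizing by 15+17+8 = 40 gives (3/8, 17/40, 1/5).

(3/8, 17/40, 1/5)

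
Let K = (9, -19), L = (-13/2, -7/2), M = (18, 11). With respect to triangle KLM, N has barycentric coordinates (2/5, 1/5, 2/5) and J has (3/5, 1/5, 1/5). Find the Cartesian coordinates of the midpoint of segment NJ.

Barycentric coordinates of the midpoint are the average: (1/2, 1/5, 3/10).
Converting: (1/2)·K + (1/5)·L + (3/10)·M = (43/5, -69/10).

(43/5, -69/10)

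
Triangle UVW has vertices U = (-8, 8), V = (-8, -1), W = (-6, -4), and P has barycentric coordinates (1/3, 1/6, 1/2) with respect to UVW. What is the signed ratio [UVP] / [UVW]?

The signed ratio [UVP]/[UVW] equals the barycentric coordinate of P at vertex W, which is 1/2.

1/2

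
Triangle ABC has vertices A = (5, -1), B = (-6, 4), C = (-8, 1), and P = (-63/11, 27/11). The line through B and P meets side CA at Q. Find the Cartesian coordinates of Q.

(-27/5, 3/5)

Barycentric coordinates of P with respect to ABC: (1/11, 6/11, 4/11).
On side CA the B-coordinate is zero; dropping P's B-weight 6/11 and renormalizing the remaining 4/11 : 1/11 gives weights 4/5, 1/5 on C, A.
Q = (4/5)·(-8, 1) + (1/5)·(5, -1) = (-27/5, 3/5).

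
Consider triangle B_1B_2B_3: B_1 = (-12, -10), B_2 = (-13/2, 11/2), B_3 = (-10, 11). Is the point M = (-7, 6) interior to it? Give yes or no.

Barycentric coordinates of M: (2/169, 146/169, 21/169).
The three coordinates are positive, positive, positive; a point is interior exactly when all three are positive.

yes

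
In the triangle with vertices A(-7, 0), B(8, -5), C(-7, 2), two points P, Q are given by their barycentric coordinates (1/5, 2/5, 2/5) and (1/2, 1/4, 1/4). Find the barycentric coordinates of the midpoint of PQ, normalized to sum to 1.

(7/20, 13/40, 13/40)

Since both coordinate triples sum to 1, the midpoint's barycentrics are the componentwise average.
(1/5+1/2)/2 = 7/20; similarly 13/40 and 13/40.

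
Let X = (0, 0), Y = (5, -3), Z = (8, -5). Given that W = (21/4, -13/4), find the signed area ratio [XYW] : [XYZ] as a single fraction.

1/2

[XYZ] = ½·(0·(-3−(-5)) + 5·(-5−0) + 8·(0−(-3))) = ½·(0 − 25 + 24) = -1/2.
[XYW] = ½·(0·(-3−(-13/4)) + 5·(-13/4−0) + (21/4)·(0−(-3))) = ½·(0 − 65/4 + 63/4) = -1/4, so the ratio is (-1/4)/(-1/2) = 1/2.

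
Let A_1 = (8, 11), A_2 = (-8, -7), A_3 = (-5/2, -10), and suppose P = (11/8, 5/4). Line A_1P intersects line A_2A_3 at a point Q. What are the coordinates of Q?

Barycentric coordinates of P with respect to A_1A_2A_3: (1/2, 1/4, 1/4).
On side A_2A_3 the A_1-coordinate is zero; dropping P's A_1-weight 1/2 and renormalizing the remaining 1/4 : 1/4 gives weights 1/2, 1/2 on A_2, A_3.
Q = (1/2)·(-8, -7) + (1/2)·(-5/2, -10) = (-21/4, -17/2).

(-21/4, -17/2)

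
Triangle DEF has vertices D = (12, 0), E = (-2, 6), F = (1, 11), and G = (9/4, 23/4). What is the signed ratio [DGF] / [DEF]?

[DEF] = ½·(12·(6−11) + (-2)·(11−0) + 1·(0−6)) = ½·(-60 − 22 − 6) = -44.
[DGF] = ½·(12·(23/4−11) + (9/4)·(11−0) + 1·(0−(23/4))) = ½·(-63 + 99/4 − 23/4) = -22, so the ratio is (-22)/(-44) = 1/2.

1/2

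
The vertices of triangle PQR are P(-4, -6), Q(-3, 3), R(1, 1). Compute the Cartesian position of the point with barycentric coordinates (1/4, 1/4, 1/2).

S = (1/4)·P + (1/4)·Q + (1/2)·R.
x-coordinate: (1/4)·(-4) + (1/4)·(-3) + (1/2)·1 = -5/4.
y-coordinate: (1/4)·(-6) + (1/4)·3 + (1/2)·1 = -1/4.

(-5/4, -1/4)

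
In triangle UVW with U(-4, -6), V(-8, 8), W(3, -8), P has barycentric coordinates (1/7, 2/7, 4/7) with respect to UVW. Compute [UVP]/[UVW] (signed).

4/7

The signed ratio [UVP]/[UVW] equals the barycentric coordinate of P at vertex W, which is 4/7.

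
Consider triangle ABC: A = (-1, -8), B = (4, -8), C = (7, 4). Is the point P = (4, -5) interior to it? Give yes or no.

Barycentric coordinates of P: (3/20, 3/5, 1/4).
The three coordinates are positive, positive, positive; a point is interior exactly when all three are positive.

yes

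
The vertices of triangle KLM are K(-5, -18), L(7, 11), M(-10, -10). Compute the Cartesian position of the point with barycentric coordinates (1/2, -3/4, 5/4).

N = (1/2)·K + (-3/4)·L + (5/4)·M.
x-coordinate: (1/2)·(-5) + (-3/4)·7 + (5/4)·(-10) = -81/4.
y-coordinate: (1/2)·(-18) + (-3/4)·11 + (5/4)·(-10) = -119/4.

(-81/4, -119/4)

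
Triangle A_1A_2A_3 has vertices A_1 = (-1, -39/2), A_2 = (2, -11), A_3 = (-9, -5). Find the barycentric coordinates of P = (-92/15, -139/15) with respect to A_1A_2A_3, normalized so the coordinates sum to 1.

(4/15, 1/15, 2/3)

Signed area of the reference triangle: [A_1A_2A_3] = ½·((-1)·(-11−(-5)) + 2·(-5−(-39/2)) + (-9)·(-39/2−(-11))) = ½·(6 + 29 + 153/2) = 223/4.
[PA_2A_3] = ½·((-92/15)·(-11−(-5)) + 2·(-5−(-139/15)) + (-9)·(-139/15−(-11))) = ½·(184/5 + 128/15 − 78/5) = 223/15, so the A_1-coordinate is (223/15)/(223/4) = 4/15.
[A_1PA_3] = ½·((-1)·(-139/15−(-5)) + (-92/15)·(-5−(-39/2)) + (-9)·(-39/2−(-139/15))) = ½·(64/15 − 1334/15 + 921/10) = 223/60, so the A_2-coordinate is 1/15.
[A_1A_2P] = ½·((-1)·(-11−(-139/15)) + 2·(-139/15−(-39/2)) + (-92/15)·(-39/2−(-11))) = ½·(26/15 + 307/15 + 782/15) = 223/6, so the A_3-coordinate is 2/3.
Check: 4/15 + 1/15 + 2/3 = 1.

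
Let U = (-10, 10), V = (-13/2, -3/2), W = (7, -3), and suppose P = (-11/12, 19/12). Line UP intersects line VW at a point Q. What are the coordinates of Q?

Barycentric coordinates of P with respect to UVW: (1/3, 1/6, 1/2).
On side VW the U-coordinate is zero; dropping P's U-weight 1/3 and renormalizing the remaining 1/6 : 1/2 gives weights 1/4, 3/4 on V, W.
Q = (1/4)·(-13/2, -3/2) + (3/4)·(7, -3) = (29/8, -21/8).

(29/8, -21/8)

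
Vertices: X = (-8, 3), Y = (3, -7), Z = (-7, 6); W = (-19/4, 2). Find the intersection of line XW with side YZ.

(-11/3, 5/3)

Barycentric coordinates of W with respect to XYZ: (1/4, 1/4, 1/2).
On side YZ the X-coordinate is zero; dropping W's X-weight 1/4 and renormalizing the remaining 1/4 : 1/2 gives weights 1/3, 2/3 on Y, Z.
V = (1/3)·(3, -7) + (2/3)·(-7, 6) = (-11/3, 5/3).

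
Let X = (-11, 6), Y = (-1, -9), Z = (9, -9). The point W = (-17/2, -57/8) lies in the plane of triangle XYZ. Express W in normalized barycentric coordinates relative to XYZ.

Signed area of the reference triangle: [XYZ] = ½·((-11)·(-9−(-9)) + (-1)·(-9−6) + 9·(6−(-9))) = ½·(0 + 15 + 135) = 75.
[WYZ] = ½·((-17/2)·(-9−(-9)) + (-1)·(-9−(-57/8)) + 9·(-57/8−(-9))) = ½·(0 + 15/8 + 135/8) = 75/8, so the X-coordinate is (75/8)/75 = 1/8.
[XWZ] = ½·((-11)·(-57/8−(-9)) + (-17/2)·(-9−6) + 9·(6−(-57/8))) = ½·(-165/8 + 255/2 + 945/8) = 225/2, so the Y-coordinate is 3/2.
[XYW] = ½·((-11)·(-9−(-57/8)) + (-1)·(-57/8−6) + (-17/2)·(6−(-9))) = ½·(165/8 + 105/8 − 255/2) = -375/8, so the Z-coordinate is -5/8.

(1/8, 3/2, -5/8)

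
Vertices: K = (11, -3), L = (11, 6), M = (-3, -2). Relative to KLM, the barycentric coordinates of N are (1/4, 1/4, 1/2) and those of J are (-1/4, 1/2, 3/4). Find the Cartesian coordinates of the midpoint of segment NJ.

(9/4, 1)

Barycentric coordinates of the midpoint are the average: (0, 3/8, 5/8).
Converting: 0·K + (3/8)·L + (5/8)·M = (9/4, 1).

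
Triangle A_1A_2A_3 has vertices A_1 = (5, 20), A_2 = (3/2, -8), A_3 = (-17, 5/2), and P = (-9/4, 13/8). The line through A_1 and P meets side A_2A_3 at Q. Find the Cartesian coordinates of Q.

(-14/3, -9/2)

Barycentric coordinates of P with respect to A_1A_2A_3: (1/4, 1/2, 1/4).
On side A_2A_3 the A_1-coordinate is zero; dropping P's A_1-weight 1/4 and renormalizing the remaining 1/2 : 1/4 gives weights 2/3, 1/3 on A_2, A_3.
Q = (2/3)·(3/2, -8) + (1/3)·(-17, 5/2) = (-14/3, -9/2).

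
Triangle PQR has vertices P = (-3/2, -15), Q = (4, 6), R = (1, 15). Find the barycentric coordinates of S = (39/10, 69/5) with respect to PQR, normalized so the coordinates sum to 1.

Signed area of the reference triangle: [PQR] = ½·((-3/2)·(6−15) + 4·(15−(-15)) + 1·(-15−6)) = ½·(27/2 + 120 − 21) = 225/4.
[SQR] = ½·((39/10)·(6−15) + 4·(15−(69/5)) + 1·(69/5−6)) = ½·(-351/10 + 24/5 + 39/5) = -45/4, so the P-coordinate is (-45/4)/(225/4) = -1/5.
[PSR] = ½·((-3/2)·(69/5−15) + (39/10)·(15−(-15)) + 1·(-15−(69/5))) = ½·(9/5 + 117 − 144/5) = 45, so the Q-coordinate is 4/5.
[PQS] = ½·((-3/2)·(6−(69/5)) + 4·(69/5−(-15)) + (39/10)·(-15−6)) = ½·(117/10 + 576/5 − 819/10) = 45/2, so the R-coordinate is 2/5.
Check: -1/5 + 4/5 + 2/5 = 1.

(-1/5, 4/5, 2/5)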